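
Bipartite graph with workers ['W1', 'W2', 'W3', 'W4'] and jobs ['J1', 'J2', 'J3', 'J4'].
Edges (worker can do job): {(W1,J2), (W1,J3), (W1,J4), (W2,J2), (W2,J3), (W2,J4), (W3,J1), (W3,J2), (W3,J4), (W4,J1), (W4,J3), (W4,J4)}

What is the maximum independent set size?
Maximum independent set = 4

By König's theorem:
- Min vertex cover = Max matching = 4
- Max independent set = Total vertices - Min vertex cover
- Max independent set = 8 - 4 = 4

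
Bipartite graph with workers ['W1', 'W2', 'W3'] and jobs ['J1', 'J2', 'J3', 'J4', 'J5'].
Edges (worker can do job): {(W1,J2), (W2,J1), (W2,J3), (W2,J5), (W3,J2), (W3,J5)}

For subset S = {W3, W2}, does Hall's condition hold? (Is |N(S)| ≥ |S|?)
Yes: |N(S)| = 4, |S| = 2

Subset S = {W3, W2}
Neighbors N(S) = {J1, J2, J3, J5}

|N(S)| = 4, |S| = 2
Hall's condition: |N(S)| ≥ |S| is satisfied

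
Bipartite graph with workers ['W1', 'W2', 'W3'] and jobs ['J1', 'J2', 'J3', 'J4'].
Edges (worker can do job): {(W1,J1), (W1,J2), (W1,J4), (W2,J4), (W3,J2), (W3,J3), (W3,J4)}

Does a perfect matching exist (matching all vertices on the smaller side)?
Yes, perfect matching exists (size 3)

Perfect matching: {(W1,J1), (W2,J4), (W3,J3)}
All 3 vertices on the smaller side are matched.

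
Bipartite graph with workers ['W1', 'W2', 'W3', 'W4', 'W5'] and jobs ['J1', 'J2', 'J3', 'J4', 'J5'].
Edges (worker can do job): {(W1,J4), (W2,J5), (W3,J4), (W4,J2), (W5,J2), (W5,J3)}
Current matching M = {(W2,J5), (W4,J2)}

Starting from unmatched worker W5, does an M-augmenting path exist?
Yes: W5 → J3

An M-augmenting path alternates non-matching / matching edges, starting and ending at unmatched vertices.
Path: W5 → J3
(J3 is unmatched in M, so the path is augmenting.)
Flipping edges along this path would increase |M| from 2 to 3.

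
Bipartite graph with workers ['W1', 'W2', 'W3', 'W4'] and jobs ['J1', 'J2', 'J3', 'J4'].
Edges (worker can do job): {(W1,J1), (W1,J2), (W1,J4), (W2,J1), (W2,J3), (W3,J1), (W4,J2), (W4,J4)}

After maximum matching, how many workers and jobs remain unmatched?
Unmatched: 0 workers, 0 jobs

Maximum matching size: 4
Workers: 4 total, 4 matched, 0 unmatched
Jobs: 4 total, 4 matched, 0 unmatched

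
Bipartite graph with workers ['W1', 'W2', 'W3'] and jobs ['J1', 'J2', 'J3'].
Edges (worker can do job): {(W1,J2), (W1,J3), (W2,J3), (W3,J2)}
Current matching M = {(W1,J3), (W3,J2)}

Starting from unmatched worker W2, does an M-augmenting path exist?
No augmenting path from W2

Alternating search from W2 reaches jobs: {J2, J3}.
Every reachable job is already matched in M, and following those matched edges back to workers exposes no further unvisited jobs.
No M-augmenting path from W2 exists.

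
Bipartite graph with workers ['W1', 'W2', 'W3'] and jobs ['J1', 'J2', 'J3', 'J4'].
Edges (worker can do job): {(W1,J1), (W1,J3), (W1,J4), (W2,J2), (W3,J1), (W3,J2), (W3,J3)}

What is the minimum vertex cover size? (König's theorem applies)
Minimum vertex cover size = 3

By König's theorem: in bipartite graphs,
min vertex cover = max matching = 3

Maximum matching has size 3, so minimum vertex cover also has size 3.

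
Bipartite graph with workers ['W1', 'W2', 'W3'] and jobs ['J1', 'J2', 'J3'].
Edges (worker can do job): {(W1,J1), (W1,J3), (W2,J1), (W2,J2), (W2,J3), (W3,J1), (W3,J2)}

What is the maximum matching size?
Maximum matching size = 3

Maximum matching: {(W1,J3), (W2,J2), (W3,J1)}
Size: 3

This assigns 3 workers to 3 distinct jobs.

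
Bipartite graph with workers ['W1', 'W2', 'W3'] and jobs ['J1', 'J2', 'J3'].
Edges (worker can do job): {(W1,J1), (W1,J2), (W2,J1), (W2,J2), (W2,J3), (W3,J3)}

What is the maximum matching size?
Maximum matching size = 3

Maximum matching: {(W1,J1), (W2,J2), (W3,J3)}
Size: 3

This assigns 3 workers to 3 distinct jobs.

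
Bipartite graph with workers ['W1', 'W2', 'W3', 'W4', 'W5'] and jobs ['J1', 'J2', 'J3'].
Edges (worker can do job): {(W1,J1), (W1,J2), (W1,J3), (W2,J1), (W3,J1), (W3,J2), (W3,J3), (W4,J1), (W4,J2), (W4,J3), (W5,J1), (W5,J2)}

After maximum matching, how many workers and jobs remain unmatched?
Unmatched: 2 workers, 0 jobs

Maximum matching size: 3
Workers: 5 total, 3 matched, 2 unmatched
Jobs: 3 total, 3 matched, 0 unmatched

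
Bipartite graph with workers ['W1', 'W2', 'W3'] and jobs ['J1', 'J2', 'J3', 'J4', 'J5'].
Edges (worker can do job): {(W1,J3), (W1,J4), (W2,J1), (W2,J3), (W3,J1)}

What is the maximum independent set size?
Maximum independent set = 5

By König's theorem:
- Min vertex cover = Max matching = 3
- Max independent set = Total vertices - Min vertex cover
- Max independent set = 8 - 3 = 5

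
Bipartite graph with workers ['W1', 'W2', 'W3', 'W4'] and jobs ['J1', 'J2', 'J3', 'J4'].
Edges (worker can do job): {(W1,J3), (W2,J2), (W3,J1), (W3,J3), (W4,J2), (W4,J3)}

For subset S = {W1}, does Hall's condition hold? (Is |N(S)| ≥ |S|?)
Yes: |N(S)| = 1, |S| = 1

Subset S = {W1}
Neighbors N(S) = {J3}

|N(S)| = 1, |S| = 1
Hall's condition: |N(S)| ≥ |S| is satisfied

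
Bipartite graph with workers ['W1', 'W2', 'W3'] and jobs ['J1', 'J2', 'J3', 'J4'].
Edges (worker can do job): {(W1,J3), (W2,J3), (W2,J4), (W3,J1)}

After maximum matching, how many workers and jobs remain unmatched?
Unmatched: 0 workers, 1 jobs

Maximum matching size: 3
Workers: 3 total, 3 matched, 0 unmatched
Jobs: 4 total, 3 matched, 1 unmatched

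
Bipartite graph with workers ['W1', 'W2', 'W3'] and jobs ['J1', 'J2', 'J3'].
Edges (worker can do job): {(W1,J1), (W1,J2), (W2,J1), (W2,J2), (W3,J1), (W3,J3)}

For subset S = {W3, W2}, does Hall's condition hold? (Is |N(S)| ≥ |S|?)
Yes: |N(S)| = 3, |S| = 2

Subset S = {W3, W2}
Neighbors N(S) = {J1, J2, J3}

|N(S)| = 3, |S| = 2
Hall's condition: |N(S)| ≥ |S| is satisfied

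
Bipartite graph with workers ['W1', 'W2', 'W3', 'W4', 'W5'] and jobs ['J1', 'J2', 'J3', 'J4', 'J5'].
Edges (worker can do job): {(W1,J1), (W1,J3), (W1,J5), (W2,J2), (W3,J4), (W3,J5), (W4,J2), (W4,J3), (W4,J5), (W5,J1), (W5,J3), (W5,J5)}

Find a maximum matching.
Matching: {(W1,J3), (W2,J2), (W3,J4), (W4,J5), (W5,J1)}

Maximum matching (size 5):
  W1 → J3
  W2 → J2
  W3 → J4
  W4 → J5
  W5 → J1

Each worker is assigned to at most one job, and each job to at most one worker.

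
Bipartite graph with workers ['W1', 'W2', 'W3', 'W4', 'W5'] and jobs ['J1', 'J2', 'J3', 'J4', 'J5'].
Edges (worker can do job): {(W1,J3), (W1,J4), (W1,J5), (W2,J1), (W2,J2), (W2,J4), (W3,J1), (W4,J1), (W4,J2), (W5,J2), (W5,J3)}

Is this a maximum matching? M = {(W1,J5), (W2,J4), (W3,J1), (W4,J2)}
No, size 4 is not maximum

Proposed matching has size 4.
Maximum matching size for this graph: 5.

This is NOT maximum - can be improved to size 5.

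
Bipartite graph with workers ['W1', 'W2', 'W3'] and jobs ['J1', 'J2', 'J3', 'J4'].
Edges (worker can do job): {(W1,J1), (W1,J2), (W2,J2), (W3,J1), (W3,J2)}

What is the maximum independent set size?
Maximum independent set = 5

By König's theorem:
- Min vertex cover = Max matching = 2
- Max independent set = Total vertices - Min vertex cover
- Max independent set = 7 - 2 = 5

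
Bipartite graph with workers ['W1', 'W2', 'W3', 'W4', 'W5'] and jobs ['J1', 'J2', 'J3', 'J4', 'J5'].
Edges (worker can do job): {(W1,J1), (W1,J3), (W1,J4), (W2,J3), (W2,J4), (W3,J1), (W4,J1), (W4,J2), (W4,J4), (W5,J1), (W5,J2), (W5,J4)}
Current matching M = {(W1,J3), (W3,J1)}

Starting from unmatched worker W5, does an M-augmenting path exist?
Yes: W5 → J2

An M-augmenting path alternates non-matching / matching edges, starting and ending at unmatched vertices.
Path: W5 → J2
(J2 is unmatched in M, so the path is augmenting.)
Flipping edges along this path would increase |M| from 2 to 3.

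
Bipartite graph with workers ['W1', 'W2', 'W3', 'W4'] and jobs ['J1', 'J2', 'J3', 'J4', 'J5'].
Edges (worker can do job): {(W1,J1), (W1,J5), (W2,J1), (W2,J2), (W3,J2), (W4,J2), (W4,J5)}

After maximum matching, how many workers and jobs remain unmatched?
Unmatched: 1 workers, 2 jobs

Maximum matching size: 3
Workers: 4 total, 3 matched, 1 unmatched
Jobs: 5 total, 3 matched, 2 unmatched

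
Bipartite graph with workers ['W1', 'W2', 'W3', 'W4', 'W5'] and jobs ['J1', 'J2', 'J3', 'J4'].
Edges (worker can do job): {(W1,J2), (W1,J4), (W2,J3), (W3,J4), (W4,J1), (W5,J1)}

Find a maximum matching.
Matching: {(W1,J2), (W2,J3), (W3,J4), (W5,J1)}

Maximum matching (size 4):
  W1 → J2
  W2 → J3
  W3 → J4
  W5 → J1

Each worker is assigned to at most one job, and each job to at most one worker.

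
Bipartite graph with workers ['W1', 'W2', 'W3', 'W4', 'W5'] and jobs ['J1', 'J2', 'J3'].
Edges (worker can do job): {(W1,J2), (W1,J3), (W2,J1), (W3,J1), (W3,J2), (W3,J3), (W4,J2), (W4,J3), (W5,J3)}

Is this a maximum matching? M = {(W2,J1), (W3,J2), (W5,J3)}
Yes, size 3 is maximum

Proposed matching has size 3.
Maximum matching size for this graph: 3.

This is a maximum matching.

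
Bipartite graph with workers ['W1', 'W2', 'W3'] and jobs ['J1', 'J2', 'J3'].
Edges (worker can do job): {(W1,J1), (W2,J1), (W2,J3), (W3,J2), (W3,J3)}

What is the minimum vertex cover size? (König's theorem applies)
Minimum vertex cover size = 3

By König's theorem: in bipartite graphs,
min vertex cover = max matching = 3

Maximum matching has size 3, so minimum vertex cover also has size 3.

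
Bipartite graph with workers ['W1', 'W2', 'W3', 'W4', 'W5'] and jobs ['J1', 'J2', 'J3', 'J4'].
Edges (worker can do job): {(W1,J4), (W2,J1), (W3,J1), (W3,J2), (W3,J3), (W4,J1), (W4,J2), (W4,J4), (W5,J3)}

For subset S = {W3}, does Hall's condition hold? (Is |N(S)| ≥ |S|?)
Yes: |N(S)| = 3, |S| = 1

Subset S = {W3}
Neighbors N(S) = {J1, J2, J3}

|N(S)| = 3, |S| = 1
Hall's condition: |N(S)| ≥ |S| is satisfied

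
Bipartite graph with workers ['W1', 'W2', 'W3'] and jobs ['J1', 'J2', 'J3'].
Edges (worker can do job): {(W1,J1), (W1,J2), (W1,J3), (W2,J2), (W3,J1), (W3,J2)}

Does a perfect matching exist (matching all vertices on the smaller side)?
Yes, perfect matching exists (size 3)

Perfect matching: {(W1,J3), (W2,J2), (W3,J1)}
All 3 vertices on the smaller side are matched.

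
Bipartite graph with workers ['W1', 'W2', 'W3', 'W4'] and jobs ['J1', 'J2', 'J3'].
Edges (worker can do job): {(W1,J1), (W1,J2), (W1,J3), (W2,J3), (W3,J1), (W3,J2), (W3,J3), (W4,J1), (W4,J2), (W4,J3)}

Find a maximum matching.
Matching: {(W1,J1), (W3,J3), (W4,J2)}

Maximum matching (size 3):
  W1 → J1
  W3 → J3
  W4 → J2

Each worker is assigned to at most one job, and each job to at most one worker.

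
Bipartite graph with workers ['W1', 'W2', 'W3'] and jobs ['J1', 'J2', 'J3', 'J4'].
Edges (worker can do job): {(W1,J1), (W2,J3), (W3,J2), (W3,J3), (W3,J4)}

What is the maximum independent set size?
Maximum independent set = 4

By König's theorem:
- Min vertex cover = Max matching = 3
- Max independent set = Total vertices - Min vertex cover
- Max independent set = 7 - 3 = 4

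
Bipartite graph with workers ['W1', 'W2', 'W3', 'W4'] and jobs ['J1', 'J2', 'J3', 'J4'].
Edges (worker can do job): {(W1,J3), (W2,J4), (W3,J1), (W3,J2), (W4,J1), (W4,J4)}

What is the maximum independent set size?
Maximum independent set = 4

By König's theorem:
- Min vertex cover = Max matching = 4
- Max independent set = Total vertices - Min vertex cover
- Max independent set = 8 - 4 = 4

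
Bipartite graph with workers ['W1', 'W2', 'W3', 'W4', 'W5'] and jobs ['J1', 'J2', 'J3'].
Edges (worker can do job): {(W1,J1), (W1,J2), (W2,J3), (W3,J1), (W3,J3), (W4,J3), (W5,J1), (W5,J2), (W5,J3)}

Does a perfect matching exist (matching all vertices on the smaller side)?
Yes, perfect matching exists (size 3)

Perfect matching: {(W1,J2), (W3,J1), (W5,J3)}
All 3 vertices on the smaller side are matched.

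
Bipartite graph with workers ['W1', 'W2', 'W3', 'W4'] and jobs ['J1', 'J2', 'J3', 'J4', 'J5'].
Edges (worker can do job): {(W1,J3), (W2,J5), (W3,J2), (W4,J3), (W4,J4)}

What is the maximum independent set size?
Maximum independent set = 5

By König's theorem:
- Min vertex cover = Max matching = 4
- Max independent set = Total vertices - Min vertex cover
- Max independent set = 9 - 4 = 5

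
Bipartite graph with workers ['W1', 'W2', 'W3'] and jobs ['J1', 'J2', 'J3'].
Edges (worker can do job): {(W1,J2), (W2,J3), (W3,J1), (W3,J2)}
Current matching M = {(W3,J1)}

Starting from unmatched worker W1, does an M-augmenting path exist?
Yes: W1 → J2

An M-augmenting path alternates non-matching / matching edges, starting and ending at unmatched vertices.
Path: W1 → J2
(J2 is unmatched in M, so the path is augmenting.)
Flipping edges along this path would increase |M| from 1 to 2.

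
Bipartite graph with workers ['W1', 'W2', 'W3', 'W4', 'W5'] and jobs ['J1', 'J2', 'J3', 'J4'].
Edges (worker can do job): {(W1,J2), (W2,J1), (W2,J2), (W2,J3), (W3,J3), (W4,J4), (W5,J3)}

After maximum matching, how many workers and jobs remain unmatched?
Unmatched: 1 workers, 0 jobs

Maximum matching size: 4
Workers: 5 total, 4 matched, 1 unmatched
Jobs: 4 total, 4 matched, 0 unmatched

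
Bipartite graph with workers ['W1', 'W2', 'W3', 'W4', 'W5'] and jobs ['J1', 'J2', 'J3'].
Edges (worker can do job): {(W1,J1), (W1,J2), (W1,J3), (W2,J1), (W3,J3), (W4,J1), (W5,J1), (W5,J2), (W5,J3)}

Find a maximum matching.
Matching: {(W3,J3), (W4,J1), (W5,J2)}

Maximum matching (size 3):
  W3 → J3
  W4 → J1
  W5 → J2

Each worker is assigned to at most one job, and each job to at most one worker.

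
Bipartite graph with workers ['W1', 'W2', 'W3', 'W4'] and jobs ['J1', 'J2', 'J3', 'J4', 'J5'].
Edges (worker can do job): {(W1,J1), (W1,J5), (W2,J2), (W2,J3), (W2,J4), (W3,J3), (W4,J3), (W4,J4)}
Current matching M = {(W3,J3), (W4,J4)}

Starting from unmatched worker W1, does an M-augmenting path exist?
Yes: W1 → J1

An M-augmenting path alternates non-matching / matching edges, starting and ending at unmatched vertices.
Path: W1 → J1
(J1 is unmatched in M, so the path is augmenting.)
Flipping edges along this path would increase |M| from 2 to 3.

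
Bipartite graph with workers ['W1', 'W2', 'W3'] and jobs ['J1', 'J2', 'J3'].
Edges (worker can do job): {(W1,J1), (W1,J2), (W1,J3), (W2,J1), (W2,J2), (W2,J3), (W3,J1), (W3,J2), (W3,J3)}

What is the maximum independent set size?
Maximum independent set = 3

By König's theorem:
- Min vertex cover = Max matching = 3
- Max independent set = Total vertices - Min vertex cover
- Max independent set = 6 - 3 = 3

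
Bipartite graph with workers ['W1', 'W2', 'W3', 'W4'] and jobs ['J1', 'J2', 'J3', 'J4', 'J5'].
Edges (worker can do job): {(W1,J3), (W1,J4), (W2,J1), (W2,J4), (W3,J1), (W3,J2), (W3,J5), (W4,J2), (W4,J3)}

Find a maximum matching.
Matching: {(W1,J3), (W2,J4), (W3,J1), (W4,J2)}

Maximum matching (size 4):
  W1 → J3
  W2 → J4
  W3 → J1
  W4 → J2

Each worker is assigned to at most one job, and each job to at most one worker.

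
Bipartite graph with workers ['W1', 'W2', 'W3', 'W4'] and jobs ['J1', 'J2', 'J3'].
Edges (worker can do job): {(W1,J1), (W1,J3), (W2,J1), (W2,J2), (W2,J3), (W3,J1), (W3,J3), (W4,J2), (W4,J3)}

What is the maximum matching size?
Maximum matching size = 3

Maximum matching: {(W2,J2), (W3,J1), (W4,J3)}
Size: 3

This assigns 3 workers to 3 distinct jobs.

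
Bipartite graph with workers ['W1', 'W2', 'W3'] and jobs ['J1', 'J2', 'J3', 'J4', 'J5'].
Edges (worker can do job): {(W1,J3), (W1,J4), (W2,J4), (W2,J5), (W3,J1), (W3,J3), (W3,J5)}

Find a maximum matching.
Matching: {(W1,J4), (W2,J5), (W3,J1)}

Maximum matching (size 3):
  W1 → J4
  W2 → J5
  W3 → J1

Each worker is assigned to at most one job, and each job to at most one worker.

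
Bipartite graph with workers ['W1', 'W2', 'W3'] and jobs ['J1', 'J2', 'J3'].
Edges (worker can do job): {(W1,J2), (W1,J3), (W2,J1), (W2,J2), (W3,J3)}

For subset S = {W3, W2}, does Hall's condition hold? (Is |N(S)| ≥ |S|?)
Yes: |N(S)| = 3, |S| = 2

Subset S = {W3, W2}
Neighbors N(S) = {J1, J2, J3}

|N(S)| = 3, |S| = 2
Hall's condition: |N(S)| ≥ |S| is satisfied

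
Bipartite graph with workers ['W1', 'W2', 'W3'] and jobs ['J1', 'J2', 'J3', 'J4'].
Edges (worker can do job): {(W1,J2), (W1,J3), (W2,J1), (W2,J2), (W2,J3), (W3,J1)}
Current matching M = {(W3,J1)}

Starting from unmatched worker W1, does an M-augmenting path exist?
Yes: W1 → J2

An M-augmenting path alternates non-matching / matching edges, starting and ending at unmatched vertices.
Path: W1 → J2
(J2 is unmatched in M, so the path is augmenting.)
Flipping edges along this path would increase |M| from 1 to 2.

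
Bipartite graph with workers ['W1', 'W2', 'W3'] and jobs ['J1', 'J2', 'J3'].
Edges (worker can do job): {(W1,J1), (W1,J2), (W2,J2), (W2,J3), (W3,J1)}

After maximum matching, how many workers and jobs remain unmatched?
Unmatched: 0 workers, 0 jobs

Maximum matching size: 3
Workers: 3 total, 3 matched, 0 unmatched
Jobs: 3 total, 3 matched, 0 unmatched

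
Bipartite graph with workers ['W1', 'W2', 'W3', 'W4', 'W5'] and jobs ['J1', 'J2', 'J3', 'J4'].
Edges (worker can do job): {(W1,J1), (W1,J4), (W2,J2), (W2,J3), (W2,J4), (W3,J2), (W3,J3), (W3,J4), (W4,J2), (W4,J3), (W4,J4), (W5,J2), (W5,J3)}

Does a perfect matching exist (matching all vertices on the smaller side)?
Yes, perfect matching exists (size 4)

Perfect matching: {(W1,J1), (W3,J3), (W4,J4), (W5,J2)}
All 4 vertices on the smaller side are matched.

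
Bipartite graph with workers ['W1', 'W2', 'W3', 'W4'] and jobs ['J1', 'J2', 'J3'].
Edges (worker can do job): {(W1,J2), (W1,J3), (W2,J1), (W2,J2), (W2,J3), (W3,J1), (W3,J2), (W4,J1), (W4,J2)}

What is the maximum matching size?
Maximum matching size = 3

Maximum matching: {(W1,J3), (W3,J1), (W4,J2)}
Size: 3

This assigns 3 workers to 3 distinct jobs.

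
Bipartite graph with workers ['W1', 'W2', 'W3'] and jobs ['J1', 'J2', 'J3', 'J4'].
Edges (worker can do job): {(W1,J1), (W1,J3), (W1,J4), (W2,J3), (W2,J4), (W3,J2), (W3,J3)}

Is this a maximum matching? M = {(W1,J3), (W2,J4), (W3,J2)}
Yes, size 3 is maximum

Proposed matching has size 3.
Maximum matching size for this graph: 3.

This is a maximum matching.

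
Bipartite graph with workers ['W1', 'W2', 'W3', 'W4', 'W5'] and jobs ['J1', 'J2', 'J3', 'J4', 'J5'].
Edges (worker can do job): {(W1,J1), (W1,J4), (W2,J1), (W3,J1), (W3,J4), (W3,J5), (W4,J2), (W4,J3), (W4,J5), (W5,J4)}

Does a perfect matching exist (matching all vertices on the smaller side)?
No, maximum matching has size 4 < 5

Maximum matching has size 4, need 5 for perfect matching.
Unmatched workers: ['W2']
Unmatched jobs: ['J2']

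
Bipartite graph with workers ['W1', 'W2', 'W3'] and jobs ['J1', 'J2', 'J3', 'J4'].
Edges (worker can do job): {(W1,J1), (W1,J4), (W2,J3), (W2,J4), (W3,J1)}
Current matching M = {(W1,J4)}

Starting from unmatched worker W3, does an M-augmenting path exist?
Yes: W3 → J1

An M-augmenting path alternates non-matching / matching edges, starting and ending at unmatched vertices.
Path: W3 → J1
(J1 is unmatched in M, so the path is augmenting.)
Flipping edges along this path would increase |M| from 1 to 2.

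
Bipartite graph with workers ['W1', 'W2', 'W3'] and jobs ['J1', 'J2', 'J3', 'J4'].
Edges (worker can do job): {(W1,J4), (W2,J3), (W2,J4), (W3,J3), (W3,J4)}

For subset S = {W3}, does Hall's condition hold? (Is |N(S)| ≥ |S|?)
Yes: |N(S)| = 2, |S| = 1

Subset S = {W3}
Neighbors N(S) = {J3, J4}

|N(S)| = 2, |S| = 1
Hall's condition: |N(S)| ≥ |S| is satisfied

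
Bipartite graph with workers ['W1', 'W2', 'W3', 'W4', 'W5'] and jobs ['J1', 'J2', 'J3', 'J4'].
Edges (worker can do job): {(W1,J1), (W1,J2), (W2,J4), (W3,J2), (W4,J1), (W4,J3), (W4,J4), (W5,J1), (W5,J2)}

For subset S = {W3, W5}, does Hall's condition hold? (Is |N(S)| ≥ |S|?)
Yes: |N(S)| = 2, |S| = 2

Subset S = {W3, W5}
Neighbors N(S) = {J1, J2}

|N(S)| = 2, |S| = 2
Hall's condition: |N(S)| ≥ |S| is satisfied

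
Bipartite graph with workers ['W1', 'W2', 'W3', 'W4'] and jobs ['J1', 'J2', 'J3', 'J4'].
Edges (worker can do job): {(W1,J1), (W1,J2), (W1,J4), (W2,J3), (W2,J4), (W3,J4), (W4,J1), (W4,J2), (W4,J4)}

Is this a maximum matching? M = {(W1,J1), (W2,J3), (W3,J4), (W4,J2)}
Yes, size 4 is maximum

Proposed matching has size 4.
Maximum matching size for this graph: 4.

This is a maximum matching.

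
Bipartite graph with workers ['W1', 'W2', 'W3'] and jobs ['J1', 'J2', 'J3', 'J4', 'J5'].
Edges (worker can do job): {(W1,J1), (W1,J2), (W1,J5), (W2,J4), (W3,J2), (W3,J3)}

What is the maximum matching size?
Maximum matching size = 3

Maximum matching: {(W1,J1), (W2,J4), (W3,J2)}
Size: 3

This assigns 3 workers to 3 distinct jobs.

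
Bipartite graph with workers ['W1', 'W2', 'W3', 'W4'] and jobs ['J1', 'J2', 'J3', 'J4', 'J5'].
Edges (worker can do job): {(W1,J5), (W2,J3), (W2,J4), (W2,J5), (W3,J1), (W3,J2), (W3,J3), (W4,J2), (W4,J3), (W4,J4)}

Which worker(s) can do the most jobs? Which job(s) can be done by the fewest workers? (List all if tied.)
Most versatile: W2, W3, W4 (3 jobs); Least covered: J1 (1 workers)

Worker degrees (jobs they can do): W1:1, W2:3, W3:3, W4:3
Job degrees (workers who can do it): J1:1, J2:2, J3:3, J4:2, J5:2

Maximum worker degree is 3, achieved by: W2, W3, W4
Minimum job degree is 1, achieved by: J1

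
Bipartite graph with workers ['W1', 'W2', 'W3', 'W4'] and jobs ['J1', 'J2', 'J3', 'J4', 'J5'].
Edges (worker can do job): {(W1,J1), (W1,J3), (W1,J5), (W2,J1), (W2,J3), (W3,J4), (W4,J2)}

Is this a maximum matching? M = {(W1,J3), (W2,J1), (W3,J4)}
No, size 3 is not maximum

Proposed matching has size 3.
Maximum matching size for this graph: 4.

This is NOT maximum - can be improved to size 4.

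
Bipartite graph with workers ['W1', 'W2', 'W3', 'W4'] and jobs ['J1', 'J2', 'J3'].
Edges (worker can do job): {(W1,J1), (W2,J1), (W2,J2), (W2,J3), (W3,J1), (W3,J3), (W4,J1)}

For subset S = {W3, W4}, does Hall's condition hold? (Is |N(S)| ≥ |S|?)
Yes: |N(S)| = 2, |S| = 2

Subset S = {W3, W4}
Neighbors N(S) = {J1, J3}

|N(S)| = 2, |S| = 2
Hall's condition: |N(S)| ≥ |S| is satisfied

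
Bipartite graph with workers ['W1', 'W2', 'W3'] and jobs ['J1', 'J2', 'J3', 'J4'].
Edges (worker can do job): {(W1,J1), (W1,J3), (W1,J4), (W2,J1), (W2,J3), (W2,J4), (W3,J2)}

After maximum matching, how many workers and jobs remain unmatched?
Unmatched: 0 workers, 1 jobs

Maximum matching size: 3
Workers: 3 total, 3 matched, 0 unmatched
Jobs: 4 total, 3 matched, 1 unmatched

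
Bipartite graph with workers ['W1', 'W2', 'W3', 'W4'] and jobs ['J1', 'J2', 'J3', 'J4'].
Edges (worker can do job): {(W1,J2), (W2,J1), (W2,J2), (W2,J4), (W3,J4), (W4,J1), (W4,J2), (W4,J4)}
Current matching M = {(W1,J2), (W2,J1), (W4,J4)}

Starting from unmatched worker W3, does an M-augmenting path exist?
No augmenting path from W3

Alternating search from W3 reaches jobs: {J1, J2, J4}.
Every reachable job is already matched in M, and following those matched edges back to workers exposes no further unvisited jobs.
No M-augmenting path from W3 exists.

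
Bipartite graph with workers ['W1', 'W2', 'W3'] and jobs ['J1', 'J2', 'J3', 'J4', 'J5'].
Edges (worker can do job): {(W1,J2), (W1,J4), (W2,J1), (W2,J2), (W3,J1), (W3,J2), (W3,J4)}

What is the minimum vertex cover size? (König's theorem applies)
Minimum vertex cover size = 3

By König's theorem: in bipartite graphs,
min vertex cover = max matching = 3

Maximum matching has size 3, so minimum vertex cover also has size 3.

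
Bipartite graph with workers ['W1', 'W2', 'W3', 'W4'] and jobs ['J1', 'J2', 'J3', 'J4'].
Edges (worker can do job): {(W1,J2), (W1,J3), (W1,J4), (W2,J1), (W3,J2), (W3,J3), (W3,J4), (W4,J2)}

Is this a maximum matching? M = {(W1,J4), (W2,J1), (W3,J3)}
No, size 3 is not maximum

Proposed matching has size 3.
Maximum matching size for this graph: 4.

This is NOT maximum - can be improved to size 4.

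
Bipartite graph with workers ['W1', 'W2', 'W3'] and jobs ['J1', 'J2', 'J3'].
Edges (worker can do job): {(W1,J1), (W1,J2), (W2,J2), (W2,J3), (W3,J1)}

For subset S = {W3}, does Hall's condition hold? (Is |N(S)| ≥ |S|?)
Yes: |N(S)| = 1, |S| = 1

Subset S = {W3}
Neighbors N(S) = {J1}

|N(S)| = 1, |S| = 1
Hall's condition: |N(S)| ≥ |S| is satisfied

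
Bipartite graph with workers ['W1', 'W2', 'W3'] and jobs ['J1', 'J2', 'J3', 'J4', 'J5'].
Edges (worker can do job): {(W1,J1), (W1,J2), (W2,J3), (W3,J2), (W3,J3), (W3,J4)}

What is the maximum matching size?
Maximum matching size = 3

Maximum matching: {(W1,J1), (W2,J3), (W3,J4)}
Size: 3

This assigns 3 workers to 3 distinct jobs.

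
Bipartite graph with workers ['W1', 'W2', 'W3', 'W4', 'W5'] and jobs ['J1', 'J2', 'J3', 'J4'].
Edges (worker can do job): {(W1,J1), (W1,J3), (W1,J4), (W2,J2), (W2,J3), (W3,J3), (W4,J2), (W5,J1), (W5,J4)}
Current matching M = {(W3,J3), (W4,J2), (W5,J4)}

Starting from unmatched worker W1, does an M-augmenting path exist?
Yes: W1 → J4 → W5 → J1

An M-augmenting path alternates non-matching / matching edges, starting and ending at unmatched vertices.
Path: W1 → J4 → W5 → J1
(J1 is unmatched in M, so the path is augmenting.)
Flipping edges along this path would increase |M| from 3 to 4.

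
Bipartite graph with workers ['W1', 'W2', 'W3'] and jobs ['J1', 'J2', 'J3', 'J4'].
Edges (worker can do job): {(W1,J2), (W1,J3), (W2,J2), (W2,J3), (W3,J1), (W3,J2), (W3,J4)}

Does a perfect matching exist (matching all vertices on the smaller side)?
Yes, perfect matching exists (size 3)

Perfect matching: {(W1,J3), (W2,J2), (W3,J1)}
All 3 vertices on the smaller side are matched.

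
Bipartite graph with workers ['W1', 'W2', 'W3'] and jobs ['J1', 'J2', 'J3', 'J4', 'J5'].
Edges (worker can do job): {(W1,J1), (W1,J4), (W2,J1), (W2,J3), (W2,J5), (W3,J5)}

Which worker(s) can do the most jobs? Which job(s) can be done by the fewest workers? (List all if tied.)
Most versatile: W2 (3 jobs); Least covered: J2 (0 workers)

Worker degrees (jobs they can do): W1:2, W2:3, W3:1
Job degrees (workers who can do it): J1:2, J2:0, J3:1, J4:1, J5:2

Maximum worker degree is 3, achieved by: W2
Minimum job degree is 0, achieved by: J2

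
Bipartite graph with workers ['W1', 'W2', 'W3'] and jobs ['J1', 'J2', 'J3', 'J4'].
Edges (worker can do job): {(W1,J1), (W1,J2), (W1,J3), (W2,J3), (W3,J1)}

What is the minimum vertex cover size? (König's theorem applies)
Minimum vertex cover size = 3

By König's theorem: in bipartite graphs,
min vertex cover = max matching = 3

Maximum matching has size 3, so minimum vertex cover also has size 3.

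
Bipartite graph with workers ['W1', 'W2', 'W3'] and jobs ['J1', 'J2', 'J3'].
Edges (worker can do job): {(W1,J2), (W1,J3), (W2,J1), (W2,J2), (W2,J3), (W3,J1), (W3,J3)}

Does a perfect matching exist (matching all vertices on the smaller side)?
Yes, perfect matching exists (size 3)

Perfect matching: {(W1,J3), (W2,J2), (W3,J1)}
All 3 vertices on the smaller side are matched.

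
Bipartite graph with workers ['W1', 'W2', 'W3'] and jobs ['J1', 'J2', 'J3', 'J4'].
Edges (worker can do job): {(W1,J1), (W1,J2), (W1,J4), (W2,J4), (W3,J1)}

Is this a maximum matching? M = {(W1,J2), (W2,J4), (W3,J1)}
Yes, size 3 is maximum

Proposed matching has size 3.
Maximum matching size for this graph: 3.

This is a maximum matching.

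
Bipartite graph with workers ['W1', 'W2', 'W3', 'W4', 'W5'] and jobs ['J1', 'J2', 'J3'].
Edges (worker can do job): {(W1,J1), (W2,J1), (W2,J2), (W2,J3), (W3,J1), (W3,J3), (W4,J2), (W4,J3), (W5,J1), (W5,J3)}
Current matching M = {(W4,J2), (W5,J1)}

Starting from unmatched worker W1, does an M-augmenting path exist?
Yes: W1 → J1 → W5 → J3

An M-augmenting path alternates non-matching / matching edges, starting and ending at unmatched vertices.
Path: W1 → J1 → W5 → J3
(J3 is unmatched in M, so the path is augmenting.)
Flipping edges along this path would increase |M| from 2 to 3.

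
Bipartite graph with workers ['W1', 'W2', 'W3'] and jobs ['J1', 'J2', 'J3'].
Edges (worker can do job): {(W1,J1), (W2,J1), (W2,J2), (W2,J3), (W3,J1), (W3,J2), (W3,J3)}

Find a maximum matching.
Matching: {(W1,J1), (W2,J3), (W3,J2)}

Maximum matching (size 3):
  W1 → J1
  W2 → J3
  W3 → J2

Each worker is assigned to at most one job, and each job to at most one worker.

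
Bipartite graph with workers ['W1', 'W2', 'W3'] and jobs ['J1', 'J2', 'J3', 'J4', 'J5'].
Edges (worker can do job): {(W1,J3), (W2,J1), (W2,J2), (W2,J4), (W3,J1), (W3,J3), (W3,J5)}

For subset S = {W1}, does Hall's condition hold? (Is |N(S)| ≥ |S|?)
Yes: |N(S)| = 1, |S| = 1

Subset S = {W1}
Neighbors N(S) = {J3}

|N(S)| = 1, |S| = 1
Hall's condition: |N(S)| ≥ |S| is satisfied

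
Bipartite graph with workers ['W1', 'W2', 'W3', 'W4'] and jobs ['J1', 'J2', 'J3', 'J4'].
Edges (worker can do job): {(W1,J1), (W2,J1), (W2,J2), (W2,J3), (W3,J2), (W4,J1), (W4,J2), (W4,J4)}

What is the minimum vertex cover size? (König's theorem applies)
Minimum vertex cover size = 4

By König's theorem: in bipartite graphs,
min vertex cover = max matching = 4

Maximum matching has size 4, so minimum vertex cover also has size 4.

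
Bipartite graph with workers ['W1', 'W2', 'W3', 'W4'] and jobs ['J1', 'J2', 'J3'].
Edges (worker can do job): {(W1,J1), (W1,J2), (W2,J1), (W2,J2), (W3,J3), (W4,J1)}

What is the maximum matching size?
Maximum matching size = 3

Maximum matching: {(W1,J2), (W3,J3), (W4,J1)}
Size: 3

This assigns 3 workers to 3 distinct jobs.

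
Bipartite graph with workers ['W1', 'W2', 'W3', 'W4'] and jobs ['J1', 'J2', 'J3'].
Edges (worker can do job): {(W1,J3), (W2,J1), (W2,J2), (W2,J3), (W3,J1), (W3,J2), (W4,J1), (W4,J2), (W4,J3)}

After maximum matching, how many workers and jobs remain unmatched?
Unmatched: 1 workers, 0 jobs

Maximum matching size: 3
Workers: 4 total, 3 matched, 1 unmatched
Jobs: 3 total, 3 matched, 0 unmatched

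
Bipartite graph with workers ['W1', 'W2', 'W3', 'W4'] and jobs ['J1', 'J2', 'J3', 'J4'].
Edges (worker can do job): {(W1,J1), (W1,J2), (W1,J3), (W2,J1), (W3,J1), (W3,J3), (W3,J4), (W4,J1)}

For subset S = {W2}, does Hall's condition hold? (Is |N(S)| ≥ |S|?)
Yes: |N(S)| = 1, |S| = 1

Subset S = {W2}
Neighbors N(S) = {J1}

|N(S)| = 1, |S| = 1
Hall's condition: |N(S)| ≥ |S| is satisfied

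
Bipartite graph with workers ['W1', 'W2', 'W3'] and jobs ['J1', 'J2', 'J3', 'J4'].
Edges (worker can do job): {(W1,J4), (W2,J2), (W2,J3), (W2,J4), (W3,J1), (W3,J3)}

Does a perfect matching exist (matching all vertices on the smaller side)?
Yes, perfect matching exists (size 3)

Perfect matching: {(W1,J4), (W2,J3), (W3,J1)}
All 3 vertices on the smaller side are matched.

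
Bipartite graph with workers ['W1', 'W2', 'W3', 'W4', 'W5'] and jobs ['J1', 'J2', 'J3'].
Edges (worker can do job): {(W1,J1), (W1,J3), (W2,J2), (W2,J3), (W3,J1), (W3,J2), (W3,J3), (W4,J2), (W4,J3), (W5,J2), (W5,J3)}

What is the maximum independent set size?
Maximum independent set = 5

By König's theorem:
- Min vertex cover = Max matching = 3
- Max independent set = Total vertices - Min vertex cover
- Max independent set = 8 - 3 = 5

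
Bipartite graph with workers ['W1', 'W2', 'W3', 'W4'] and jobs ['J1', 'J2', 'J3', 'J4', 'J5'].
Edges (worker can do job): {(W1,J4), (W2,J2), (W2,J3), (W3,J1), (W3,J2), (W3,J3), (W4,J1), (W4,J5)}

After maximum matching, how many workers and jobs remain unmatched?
Unmatched: 0 workers, 1 jobs

Maximum matching size: 4
Workers: 4 total, 4 matched, 0 unmatched
Jobs: 5 total, 4 matched, 1 unmatched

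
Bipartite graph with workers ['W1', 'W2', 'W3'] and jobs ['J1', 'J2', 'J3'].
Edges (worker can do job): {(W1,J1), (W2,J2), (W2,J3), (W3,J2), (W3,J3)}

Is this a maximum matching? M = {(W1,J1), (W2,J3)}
No, size 2 is not maximum

Proposed matching has size 2.
Maximum matching size for this graph: 3.

This is NOT maximum - can be improved to size 3.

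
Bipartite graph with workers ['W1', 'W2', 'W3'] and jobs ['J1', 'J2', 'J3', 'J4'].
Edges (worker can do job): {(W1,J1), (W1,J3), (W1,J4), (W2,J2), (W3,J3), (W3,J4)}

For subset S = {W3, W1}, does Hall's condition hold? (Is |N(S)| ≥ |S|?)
Yes: |N(S)| = 3, |S| = 2

Subset S = {W3, W1}
Neighbors N(S) = {J1, J3, J4}

|N(S)| = 3, |S| = 2
Hall's condition: |N(S)| ≥ |S| is satisfied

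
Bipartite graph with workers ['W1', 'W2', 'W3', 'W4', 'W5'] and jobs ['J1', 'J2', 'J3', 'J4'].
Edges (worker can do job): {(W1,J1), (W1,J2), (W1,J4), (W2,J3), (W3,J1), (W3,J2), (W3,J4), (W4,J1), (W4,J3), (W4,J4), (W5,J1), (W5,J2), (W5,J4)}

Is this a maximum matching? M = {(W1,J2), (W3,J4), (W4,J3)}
No, size 3 is not maximum

Proposed matching has size 3.
Maximum matching size for this graph: 4.

This is NOT maximum - can be improved to size 4.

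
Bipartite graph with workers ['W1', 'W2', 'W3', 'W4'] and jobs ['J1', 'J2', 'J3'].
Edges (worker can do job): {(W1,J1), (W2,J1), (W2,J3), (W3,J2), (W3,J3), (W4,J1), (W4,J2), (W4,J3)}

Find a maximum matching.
Matching: {(W1,J1), (W3,J2), (W4,J3)}

Maximum matching (size 3):
  W1 → J1
  W3 → J2
  W4 → J3

Each worker is assigned to at most one job, and each job to at most one worker.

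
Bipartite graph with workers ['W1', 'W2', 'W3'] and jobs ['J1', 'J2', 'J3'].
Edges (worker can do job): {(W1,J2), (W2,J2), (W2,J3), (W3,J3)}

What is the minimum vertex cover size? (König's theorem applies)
Minimum vertex cover size = 2

By König's theorem: in bipartite graphs,
min vertex cover = max matching = 2

Maximum matching has size 2, so minimum vertex cover also has size 2.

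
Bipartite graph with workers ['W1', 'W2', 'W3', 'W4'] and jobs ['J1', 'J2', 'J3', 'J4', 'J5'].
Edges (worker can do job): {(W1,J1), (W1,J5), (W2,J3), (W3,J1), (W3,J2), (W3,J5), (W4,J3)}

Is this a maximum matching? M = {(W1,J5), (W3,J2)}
No, size 2 is not maximum

Proposed matching has size 2.
Maximum matching size for this graph: 3.

This is NOT maximum - can be improved to size 3.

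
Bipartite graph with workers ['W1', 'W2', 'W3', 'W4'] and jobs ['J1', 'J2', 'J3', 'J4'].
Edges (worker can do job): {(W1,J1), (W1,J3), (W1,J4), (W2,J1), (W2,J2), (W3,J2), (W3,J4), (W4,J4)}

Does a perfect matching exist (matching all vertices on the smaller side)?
Yes, perfect matching exists (size 4)

Perfect matching: {(W1,J3), (W2,J1), (W3,J2), (W4,J4)}
All 4 vertices on the smaller side are matched.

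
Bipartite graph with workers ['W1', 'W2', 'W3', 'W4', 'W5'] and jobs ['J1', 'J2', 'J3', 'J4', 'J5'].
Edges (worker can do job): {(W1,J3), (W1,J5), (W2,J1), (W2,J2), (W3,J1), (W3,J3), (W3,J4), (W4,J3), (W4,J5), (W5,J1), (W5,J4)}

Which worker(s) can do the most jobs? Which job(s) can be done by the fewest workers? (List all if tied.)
Most versatile: W3 (3 jobs); Least covered: J2 (1 workers)

Worker degrees (jobs they can do): W1:2, W2:2, W3:3, W4:2, W5:2
Job degrees (workers who can do it): J1:3, J2:1, J3:3, J4:2, J5:2

Maximum worker degree is 3, achieved by: W3
Minimum job degree is 1, achieved by: J2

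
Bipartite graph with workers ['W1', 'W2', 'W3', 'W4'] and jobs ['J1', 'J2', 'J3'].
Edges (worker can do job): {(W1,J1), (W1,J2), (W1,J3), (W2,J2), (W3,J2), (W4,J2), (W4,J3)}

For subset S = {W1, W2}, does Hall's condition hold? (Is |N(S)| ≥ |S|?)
Yes: |N(S)| = 3, |S| = 2

Subset S = {W1, W2}
Neighbors N(S) = {J1, J2, J3}

|N(S)| = 3, |S| = 2
Hall's condition: |N(S)| ≥ |S| is satisfied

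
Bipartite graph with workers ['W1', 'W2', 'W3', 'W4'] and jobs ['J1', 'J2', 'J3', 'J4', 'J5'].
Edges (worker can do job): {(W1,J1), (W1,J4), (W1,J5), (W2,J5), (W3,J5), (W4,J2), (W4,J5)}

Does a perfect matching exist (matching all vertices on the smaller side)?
No, maximum matching has size 3 < 4

Maximum matching has size 3, need 4 for perfect matching.
Unmatched workers: ['W2']
Unmatched jobs: ['J3', 'J1']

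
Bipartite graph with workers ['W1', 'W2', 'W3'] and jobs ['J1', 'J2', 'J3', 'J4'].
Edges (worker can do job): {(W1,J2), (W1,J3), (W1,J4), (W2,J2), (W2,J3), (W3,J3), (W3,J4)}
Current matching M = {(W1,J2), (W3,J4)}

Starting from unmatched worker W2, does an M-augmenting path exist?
Yes: W2 → J2 → W1 → J3

An M-augmenting path alternates non-matching / matching edges, starting and ending at unmatched vertices.
Path: W2 → J2 → W1 → J3
(J3 is unmatched in M, so the path is augmenting.)
Flipping edges along this path would increase |M| from 2 to 3.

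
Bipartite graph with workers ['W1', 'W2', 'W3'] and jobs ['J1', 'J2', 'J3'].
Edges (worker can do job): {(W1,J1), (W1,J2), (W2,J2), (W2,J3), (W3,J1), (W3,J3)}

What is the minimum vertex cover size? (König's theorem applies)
Minimum vertex cover size = 3

By König's theorem: in bipartite graphs,
min vertex cover = max matching = 3

Maximum matching has size 3, so minimum vertex cover also has size 3.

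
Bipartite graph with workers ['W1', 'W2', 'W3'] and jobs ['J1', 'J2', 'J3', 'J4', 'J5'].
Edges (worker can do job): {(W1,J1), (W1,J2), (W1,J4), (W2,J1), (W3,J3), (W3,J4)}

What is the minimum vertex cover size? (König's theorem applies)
Minimum vertex cover size = 3

By König's theorem: in bipartite graphs,
min vertex cover = max matching = 3

Maximum matching has size 3, so minimum vertex cover also has size 3.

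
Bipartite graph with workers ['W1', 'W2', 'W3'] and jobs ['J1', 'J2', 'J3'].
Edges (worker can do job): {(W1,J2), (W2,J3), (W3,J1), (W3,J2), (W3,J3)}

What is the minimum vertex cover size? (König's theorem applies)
Minimum vertex cover size = 3

By König's theorem: in bipartite graphs,
min vertex cover = max matching = 3

Maximum matching has size 3, so minimum vertex cover also has size 3.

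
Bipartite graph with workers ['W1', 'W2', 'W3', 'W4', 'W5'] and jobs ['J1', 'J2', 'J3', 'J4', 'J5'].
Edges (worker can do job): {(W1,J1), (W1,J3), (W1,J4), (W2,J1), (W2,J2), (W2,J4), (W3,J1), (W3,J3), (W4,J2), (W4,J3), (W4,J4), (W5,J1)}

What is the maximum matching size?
Maximum matching size = 4

Maximum matching: {(W1,J4), (W2,J2), (W3,J1), (W4,J3)}
Size: 4

This assigns 4 workers to 4 distinct jobs.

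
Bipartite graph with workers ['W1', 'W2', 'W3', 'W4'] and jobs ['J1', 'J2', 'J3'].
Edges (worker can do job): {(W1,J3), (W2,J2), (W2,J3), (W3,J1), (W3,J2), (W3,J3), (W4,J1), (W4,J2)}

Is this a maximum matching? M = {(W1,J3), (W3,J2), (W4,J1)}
Yes, size 3 is maximum

Proposed matching has size 3.
Maximum matching size for this graph: 3.

This is a maximum matching.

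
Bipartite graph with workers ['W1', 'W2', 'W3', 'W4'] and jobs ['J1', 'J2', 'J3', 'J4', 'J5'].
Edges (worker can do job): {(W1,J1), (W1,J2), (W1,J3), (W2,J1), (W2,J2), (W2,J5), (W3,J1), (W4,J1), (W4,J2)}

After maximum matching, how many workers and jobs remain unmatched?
Unmatched: 0 workers, 1 jobs

Maximum matching size: 4
Workers: 4 total, 4 matched, 0 unmatched
Jobs: 5 total, 4 matched, 1 unmatched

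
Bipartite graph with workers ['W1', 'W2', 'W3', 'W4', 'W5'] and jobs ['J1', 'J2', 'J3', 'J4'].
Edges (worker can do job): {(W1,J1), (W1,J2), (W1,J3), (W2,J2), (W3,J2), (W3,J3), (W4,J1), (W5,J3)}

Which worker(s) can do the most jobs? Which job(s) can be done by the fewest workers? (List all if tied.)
Most versatile: W1 (3 jobs); Least covered: J4 (0 workers)

Worker degrees (jobs they can do): W1:3, W2:1, W3:2, W4:1, W5:1
Job degrees (workers who can do it): J1:2, J2:3, J3:3, J4:0

Maximum worker degree is 3, achieved by: W1
Minimum job degree is 0, achieved by: J4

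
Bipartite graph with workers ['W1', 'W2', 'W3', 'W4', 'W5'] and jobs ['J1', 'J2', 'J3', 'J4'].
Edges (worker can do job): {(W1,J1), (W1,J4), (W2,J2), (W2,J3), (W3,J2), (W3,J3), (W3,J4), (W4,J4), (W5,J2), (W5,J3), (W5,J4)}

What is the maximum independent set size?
Maximum independent set = 5

By König's theorem:
- Min vertex cover = Max matching = 4
- Max independent set = Total vertices - Min vertex cover
- Max independent set = 9 - 4 = 5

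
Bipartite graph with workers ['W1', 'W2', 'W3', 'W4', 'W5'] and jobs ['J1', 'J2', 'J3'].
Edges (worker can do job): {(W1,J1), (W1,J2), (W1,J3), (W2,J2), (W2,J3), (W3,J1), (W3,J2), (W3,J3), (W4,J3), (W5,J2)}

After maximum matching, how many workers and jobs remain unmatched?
Unmatched: 2 workers, 0 jobs

Maximum matching size: 3
Workers: 5 total, 3 matched, 2 unmatched
Jobs: 3 total, 3 matched, 0 unmatched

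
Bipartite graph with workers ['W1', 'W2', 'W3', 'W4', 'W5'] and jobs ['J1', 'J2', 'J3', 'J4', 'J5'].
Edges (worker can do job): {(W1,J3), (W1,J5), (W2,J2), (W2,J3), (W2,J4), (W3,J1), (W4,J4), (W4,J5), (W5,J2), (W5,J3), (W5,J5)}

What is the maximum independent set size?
Maximum independent set = 5

By König's theorem:
- Min vertex cover = Max matching = 5
- Max independent set = Total vertices - Min vertex cover
- Max independent set = 10 - 5 = 5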